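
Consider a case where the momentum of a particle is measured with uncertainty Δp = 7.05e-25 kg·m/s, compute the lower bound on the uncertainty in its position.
74.792 pm

Using the Heisenberg uncertainty principle:
ΔxΔp ≥ ℏ/2

The minimum uncertainty in position is:
Δx_min = ℏ/(2Δp)
Δx_min = (1.055e-34 J·s) / (2 × 7.050e-25 kg·m/s)
Δx_min = 7.479e-11 m = 74.792 pm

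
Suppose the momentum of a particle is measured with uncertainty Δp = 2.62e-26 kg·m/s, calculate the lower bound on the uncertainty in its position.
2.013 nm

Using the Heisenberg uncertainty principle:
ΔxΔp ≥ ℏ/2

The minimum uncertainty in position is:
Δx_min = ℏ/(2Δp)
Δx_min = (1.055e-34 J·s) / (2 × 2.620e-26 kg·m/s)
Δx_min = 2.013e-09 m = 2.013 nm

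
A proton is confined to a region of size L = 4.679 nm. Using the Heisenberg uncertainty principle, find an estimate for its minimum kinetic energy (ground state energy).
236.945 neV

Using the uncertainty principle to estimate ground state energy:

1. The position uncertainty is approximately the confinement size:
   Δx ≈ L = 4.679e-09 m

2. From ΔxΔp ≥ ℏ/2, the minimum momentum uncertainty is:
   Δp ≈ ℏ/(2L) = 1.127e-26 kg·m/s

3. The kinetic energy is approximately:
   KE ≈ (Δp)²/(2m) = (1.127e-26)²/(2 × 1.673e-27 kg)
   KE ≈ 3.796e-26 J = 236.945 neV

This is an order-of-magnitude estimate of the ground state energy.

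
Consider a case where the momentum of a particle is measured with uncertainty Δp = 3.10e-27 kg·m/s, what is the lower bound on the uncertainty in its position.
17.009 nm

Using the Heisenberg uncertainty principle:
ΔxΔp ≥ ℏ/2

The minimum uncertainty in position is:
Δx_min = ℏ/(2Δp)
Δx_min = (1.055e-34 J·s) / (2 × 3.100e-27 kg·m/s)
Δx_min = 1.701e-08 m = 17.009 nm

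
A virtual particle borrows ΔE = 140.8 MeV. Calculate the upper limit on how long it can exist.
2.337 ys

Using the energy-time uncertainty principle:
ΔEΔt ≥ ℏ/2

For a virtual particle borrowing energy ΔE, the maximum lifetime is:
Δt_max = ℏ/(2ΔE)

Converting energy:
ΔE = 140.8 MeV = 2.256e-11 J

Δt_max = (1.055e-34 J·s) / (2 × 2.256e-11 J)
Δt_max = 2.337e-24 s = 2.337 ys

Virtual particles with higher borrowed energy exist for shorter times.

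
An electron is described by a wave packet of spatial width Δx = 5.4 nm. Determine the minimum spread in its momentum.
9.765 × 10^-27 kg·m/s

For a wave packet, the spatial width Δx and momentum spread Δp are related by the uncertainty principle:
ΔxΔp ≥ ℏ/2

The minimum momentum spread is:
Δp_min = ℏ/(2Δx)
Δp_min = (1.055e-34 J·s) / (2 × 5.400e-09 m)
Δp_min = 9.765e-27 kg·m/s

A wave packet cannot have both a well-defined position and well-defined momentum.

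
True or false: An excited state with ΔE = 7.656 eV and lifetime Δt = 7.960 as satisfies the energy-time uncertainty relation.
No, it violates the uncertainty relation.

Calculate the product ΔEΔt:
ΔE = 7.656 eV = 1.227e-18 J
ΔEΔt = (1.227e-18 J) × (7.960e-18 s)
ΔEΔt = 9.764e-36 J·s

Compare to the minimum allowed value ℏ/2:
ℏ/2 = 5.273e-35 J·s

Since ΔEΔt = 9.764e-36 J·s < 5.273e-35 J·s = ℏ/2,
this violates the uncertainty relation.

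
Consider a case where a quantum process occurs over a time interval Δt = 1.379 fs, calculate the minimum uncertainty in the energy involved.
238.656 meV

Using the energy-time uncertainty principle:
ΔEΔt ≥ ℏ/2

The minimum uncertainty in energy is:
ΔE_min = ℏ/(2Δt)
ΔE_min = (1.055e-34 J·s) / (2 × 1.379e-15 s)
ΔE_min = 3.824e-20 J = 238.656 meV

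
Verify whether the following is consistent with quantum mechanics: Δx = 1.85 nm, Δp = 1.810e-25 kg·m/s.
Yes, it satisfies the uncertainty principle.

Calculate the product ΔxΔp:
ΔxΔp = (1.850e-09 m) × (1.810e-25 kg·m/s)
ΔxΔp = 3.349e-34 J·s

Compare to the minimum allowed value ℏ/2:
ℏ/2 = 5.273e-35 J·s

Since ΔxΔp = 3.349e-34 J·s ≥ 5.273e-35 J·s = ℏ/2,
the measurement satisfies the uncertainty principle.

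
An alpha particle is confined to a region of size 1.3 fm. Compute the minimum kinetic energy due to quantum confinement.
772.668 keV

Using the uncertainty principle:

1. Position uncertainty: Δx ≈ 1.300e-15 m
2. Minimum momentum uncertainty: Δp = ℏ/(2Δx) = 4.056e-20 kg·m/s
3. Minimum kinetic energy:
   KE = (Δp)²/(2m) = (4.056e-20)²/(2 × 6.645e-27 kg)
   KE = 1.238e-13 J = 772.668 keV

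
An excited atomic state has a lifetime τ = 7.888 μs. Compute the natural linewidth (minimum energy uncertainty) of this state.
41.722 peV

Using the energy-time uncertainty principle:
ΔEΔt ≥ ℏ/2

The lifetime τ represents the time uncertainty Δt.
The natural linewidth (minimum energy uncertainty) is:

ΔE = ℏ/(2τ)
ΔE = (1.055e-34 J·s) / (2 × 7.888e-06 s)
ΔE = 6.685e-30 J = 41.722 peV

This natural linewidth limits the precision of spectroscopic measurements.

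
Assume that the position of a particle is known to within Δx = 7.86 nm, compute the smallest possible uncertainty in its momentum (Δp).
6.708 × 10^-27 kg·m/s

Using the Heisenberg uncertainty principle:
ΔxΔp ≥ ℏ/2

The minimum uncertainty in momentum is:
Δp_min = ℏ/(2Δx)
Δp_min = (1.055e-34 J·s) / (2 × 7.860e-09 m)
Δp_min = 6.708e-27 kg·m/s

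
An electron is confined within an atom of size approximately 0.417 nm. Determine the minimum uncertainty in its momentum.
1.264 × 10^-25 kg·m/s

Using the Heisenberg uncertainty principle:
ΔxΔp ≥ ℏ/2

With Δx ≈ L = 4.170e-10 m (the confinement size):
Δp_min = ℏ/(2Δx)
Δp_min = (1.055e-34 J·s) / (2 × 4.170e-10 m)
Δp_min = 1.264e-25 kg·m/s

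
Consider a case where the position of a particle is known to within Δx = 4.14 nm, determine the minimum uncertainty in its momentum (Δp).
1.274 × 10^-26 kg·m/s

Using the Heisenberg uncertainty principle:
ΔxΔp ≥ ℏ/2

The minimum uncertainty in momentum is:
Δp_min = ℏ/(2Δx)
Δp_min = (1.055e-34 J·s) / (2 × 4.140e-09 m)
Δp_min = 1.274e-26 kg·m/s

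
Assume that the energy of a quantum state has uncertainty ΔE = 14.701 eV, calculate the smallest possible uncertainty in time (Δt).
22.387 as

Using the energy-time uncertainty principle:
ΔEΔt ≥ ℏ/2

The minimum uncertainty in time is:
Δt_min = ℏ/(2ΔE)
Δt_min = (1.055e-34 J·s) / (2 × 2.355e-18 J)
Δt_min = 2.239e-17 s = 22.387 as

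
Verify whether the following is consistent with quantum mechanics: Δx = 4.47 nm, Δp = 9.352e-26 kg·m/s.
Yes, it satisfies the uncertainty principle.

Calculate the product ΔxΔp:
ΔxΔp = (4.470e-09 m) × (9.352e-26 kg·m/s)
ΔxΔp = 4.180e-34 J·s

Compare to the minimum allowed value ℏ/2:
ℏ/2 = 5.273e-35 J·s

Since ΔxΔp = 4.180e-34 J·s ≥ 5.273e-35 J·s = ℏ/2,
the measurement satisfies the uncertainty principle.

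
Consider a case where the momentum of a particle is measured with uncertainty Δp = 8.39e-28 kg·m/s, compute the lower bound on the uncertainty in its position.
62.847 nm

Using the Heisenberg uncertainty principle:
ΔxΔp ≥ ℏ/2

The minimum uncertainty in position is:
Δx_min = ℏ/(2Δp)
Δx_min = (1.055e-34 J·s) / (2 × 8.390e-28 kg·m/s)
Δx_min = 6.285e-08 m = 62.847 nm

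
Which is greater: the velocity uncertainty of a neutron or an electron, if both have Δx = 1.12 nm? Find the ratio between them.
The electron has the larger minimum velocity uncertainty, by a ratio of 1838.7.

For both particles, Δp_min = ℏ/(2Δx) = 4.708e-26 kg·m/s (same for both).

The velocity uncertainty is Δv = Δp/m:
- neutron: Δv = 4.708e-26 / 1.675e-27 = 2.811e+01 m/s = 28.108 m/s
- electron: Δv = 4.708e-26 / 9.109e-31 = 5.168e+04 m/s = 51.682 km/s

Ratio: 5.168e+04 / 2.811e+01 = 1838.7

The lighter particle has larger velocity uncertainty because Δv ∝ 1/m.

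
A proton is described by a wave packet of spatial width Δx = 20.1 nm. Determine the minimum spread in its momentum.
2.623 × 10^-27 kg·m/s

For a wave packet, the spatial width Δx and momentum spread Δp are related by the uncertainty principle:
ΔxΔp ≥ ℏ/2

The minimum momentum spread is:
Δp_min = ℏ/(2Δx)
Δp_min = (1.055e-34 J·s) / (2 × 2.010e-08 m)
Δp_min = 2.623e-27 kg·m/s

A wave packet cannot have both a well-defined position and well-defined momentum.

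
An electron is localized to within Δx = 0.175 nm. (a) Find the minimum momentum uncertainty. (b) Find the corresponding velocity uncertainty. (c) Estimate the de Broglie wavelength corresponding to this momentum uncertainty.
(a) Δp_min = 3.013 × 10^-25 kg·m/s
(b) Δv_min = 330.765 km/s
(c) λ_dB = 2.199 nm

Step-by-step:

(a) From the uncertainty principle:
Δp_min = ℏ/(2Δx) = (1.055e-34 J·s)/(2 × 1.750e-10 m) = 3.013e-25 kg·m/s

(b) The velocity uncertainty:
Δv = Δp/m = (3.013e-25 kg·m/s)/(9.109e-31 kg) = 3.308e+05 m/s = 330.765 km/s

(c) The de Broglie wavelength for this momentum:
λ = h/p = (6.626e-34 J·s)/(3.013e-25 kg·m/s) = 2.199e-09 m = 2.199 nm

Note: The de Broglie wavelength is comparable to the localization size, as expected from wave-particle duality.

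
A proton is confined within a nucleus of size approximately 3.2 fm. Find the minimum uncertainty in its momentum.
1.648 × 10^-20 kg·m/s

Using the Heisenberg uncertainty principle:
ΔxΔp ≥ ℏ/2

With Δx ≈ L = 3.200e-15 m (the confinement size):
Δp_min = ℏ/(2Δx)
Δp_min = (1.055e-34 J·s) / (2 × 3.200e-15 m)
Δp_min = 1.648e-20 kg·m/s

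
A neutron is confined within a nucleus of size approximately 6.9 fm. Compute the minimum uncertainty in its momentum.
7.642 × 10^-21 kg·m/s

Using the Heisenberg uncertainty principle:
ΔxΔp ≥ ℏ/2

With Δx ≈ L = 6.900e-15 m (the confinement size):
Δp_min = ℏ/(2Δx)
Δp_min = (1.055e-34 J·s) / (2 × 6.900e-15 m)
Δp_min = 7.642e-21 kg·m/s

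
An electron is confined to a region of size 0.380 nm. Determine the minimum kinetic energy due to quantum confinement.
65.962 meV

Using the uncertainty principle:

1. Position uncertainty: Δx ≈ 3.800e-10 m
2. Minimum momentum uncertainty: Δp = ℏ/(2Δx) = 1.388e-25 kg·m/s
3. Minimum kinetic energy:
   KE = (Δp)²/(2m) = (1.388e-25)²/(2 × 9.109e-31 kg)
   KE = 1.057e-20 J = 65.962 meV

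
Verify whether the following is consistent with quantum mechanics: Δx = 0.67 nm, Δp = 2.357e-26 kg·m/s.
No, it violates the uncertainty principle (impossible measurement).

Calculate the product ΔxΔp:
ΔxΔp = (6.700e-10 m) × (2.357e-26 kg·m/s)
ΔxΔp = 1.579e-35 J·s

Compare to the minimum allowed value ℏ/2:
ℏ/2 = 5.273e-35 J·s

Since ΔxΔp = 1.579e-35 J·s < 5.273e-35 J·s = ℏ/2,
the measurement violates the uncertainty principle.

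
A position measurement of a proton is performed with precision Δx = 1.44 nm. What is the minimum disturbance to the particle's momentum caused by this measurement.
3.662 × 10^-26 kg·m/s

The uncertainty principle implies that measuring position disturbs momentum:
ΔxΔp ≥ ℏ/2

When we measure position with precision Δx, we necessarily introduce a momentum uncertainty:
Δp ≥ ℏ/(2Δx)
Δp_min = (1.055e-34 J·s) / (2 × 1.440e-09 m)
Δp_min = 3.662e-26 kg·m/s

The more precisely we measure position, the greater the momentum disturbance.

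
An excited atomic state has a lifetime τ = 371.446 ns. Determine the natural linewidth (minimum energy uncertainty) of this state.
886.013 peV

Using the energy-time uncertainty principle:
ΔEΔt ≥ ℏ/2

The lifetime τ represents the time uncertainty Δt.
The natural linewidth (minimum energy uncertainty) is:

ΔE = ℏ/(2τ)
ΔE = (1.055e-34 J·s) / (2 × 3.714e-07 s)
ΔE = 1.420e-28 J = 886.013 peV

This natural linewidth limits the precision of spectroscopic measurements.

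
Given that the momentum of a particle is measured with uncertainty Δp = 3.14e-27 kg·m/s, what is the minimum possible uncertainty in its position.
16.793 nm

Using the Heisenberg uncertainty principle:
ΔxΔp ≥ ℏ/2

The minimum uncertainty in position is:
Δx_min = ℏ/(2Δp)
Δx_min = (1.055e-34 J·s) / (2 × 3.140e-27 kg·m/s)
Δx_min = 1.679e-08 m = 16.793 nm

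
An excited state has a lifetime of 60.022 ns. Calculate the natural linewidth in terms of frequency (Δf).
1.326 MHz

Using the energy-time uncertainty principle and E = hf:
ΔEΔt ≥ ℏ/2
hΔf·Δt ≥ ℏ/2

The minimum frequency uncertainty is:
Δf = ℏ/(2hτ) = 1/(4πτ)
Δf = 1/(4π × 6.002e-08 s)
Δf = 1.326e+06 Hz = 1.326 MHz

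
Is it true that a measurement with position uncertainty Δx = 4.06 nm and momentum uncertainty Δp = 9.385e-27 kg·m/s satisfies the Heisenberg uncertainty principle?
No, it violates the uncertainty principle (impossible measurement).

Calculate the product ΔxΔp:
ΔxΔp = (4.060e-09 m) × (9.385e-27 kg·m/s)
ΔxΔp = 3.810e-35 J·s

Compare to the minimum allowed value ℏ/2:
ℏ/2 = 5.273e-35 J·s

Since ΔxΔp = 3.810e-35 J·s < 5.273e-35 J·s = ℏ/2,
the measurement violates the uncertainty principle.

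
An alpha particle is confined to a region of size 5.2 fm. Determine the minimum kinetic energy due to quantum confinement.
48.292 keV

Using the uncertainty principle:

1. Position uncertainty: Δx ≈ 5.200e-15 m
2. Minimum momentum uncertainty: Δp = ℏ/(2Δx) = 1.014e-20 kg·m/s
3. Minimum kinetic energy:
   KE = (Δp)²/(2m) = (1.014e-20)²/(2 × 6.645e-27 kg)
   KE = 7.737e-15 J = 48.292 keV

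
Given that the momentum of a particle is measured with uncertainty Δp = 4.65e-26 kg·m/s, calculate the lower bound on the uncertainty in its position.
1.134 nm

Using the Heisenberg uncertainty principle:
ΔxΔp ≥ ℏ/2

The minimum uncertainty in position is:
Δx_min = ℏ/(2Δp)
Δx_min = (1.055e-34 J·s) / (2 × 4.650e-26 kg·m/s)
Δx_min = 1.134e-09 m = 1.134 nm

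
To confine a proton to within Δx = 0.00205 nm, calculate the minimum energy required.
1.234 eV

Localizing a particle requires giving it sufficient momentum uncertainty:

1. From uncertainty principle: Δp ≥ ℏ/(2Δx)
   Δp_min = (1.055e-34 J·s) / (2 × 2.050e-12 m)
   Δp_min = 2.572e-23 kg·m/s

2. This momentum uncertainty corresponds to kinetic energy:
   KE ≈ (Δp)²/(2m) = (2.572e-23)²/(2 × 1.673e-27 kg)
   KE = 1.978e-19 J = 1.234 eV

Tighter localization requires more energy.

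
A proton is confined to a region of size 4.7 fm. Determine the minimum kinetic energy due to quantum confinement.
234.833 keV

Using the uncertainty principle:

1. Position uncertainty: Δx ≈ 4.700e-15 m
2. Minimum momentum uncertainty: Δp = ℏ/(2Δx) = 1.122e-20 kg·m/s
3. Minimum kinetic energy:
   KE = (Δp)²/(2m) = (1.122e-20)²/(2 × 1.673e-27 kg)
   KE = 3.762e-14 J = 234.833 keV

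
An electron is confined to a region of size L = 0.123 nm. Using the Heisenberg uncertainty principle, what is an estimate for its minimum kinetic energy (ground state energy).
629.583 meV

Using the uncertainty principle to estimate ground state energy:

1. The position uncertainty is approximately the confinement size:
   Δx ≈ L = 1.230e-10 m

2. From ΔxΔp ≥ ℏ/2, the minimum momentum uncertainty is:
   Δp ≈ ℏ/(2L) = 4.287e-25 kg·m/s

3. The kinetic energy is approximately:
   KE ≈ (Δp)²/(2m) = (4.287e-25)²/(2 × 9.109e-31 kg)
   KE ≈ 1.009e-19 J = 629.583 meV

This is an order-of-magnitude estimate of the ground state energy.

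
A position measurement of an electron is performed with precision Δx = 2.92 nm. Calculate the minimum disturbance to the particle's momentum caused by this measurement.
1.806 × 10^-26 kg·m/s

The uncertainty principle implies that measuring position disturbs momentum:
ΔxΔp ≥ ℏ/2

When we measure position with precision Δx, we necessarily introduce a momentum uncertainty:
Δp ≥ ℏ/(2Δx)
Δp_min = (1.055e-34 J·s) / (2 × 2.920e-09 m)
Δp_min = 1.806e-26 kg·m/s

The more precisely we measure position, the greater the momentum disturbance.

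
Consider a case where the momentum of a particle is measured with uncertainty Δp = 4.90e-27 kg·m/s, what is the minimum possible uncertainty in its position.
10.761 nm

Using the Heisenberg uncertainty principle:
ΔxΔp ≥ ℏ/2

The minimum uncertainty in position is:
Δx_min = ℏ/(2Δp)
Δx_min = (1.055e-34 J·s) / (2 × 4.900e-27 kg·m/s)
Δx_min = 1.076e-08 m = 10.761 nm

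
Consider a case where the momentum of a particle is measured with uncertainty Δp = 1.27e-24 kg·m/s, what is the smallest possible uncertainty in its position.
41.519 pm

Using the Heisenberg uncertainty principle:
ΔxΔp ≥ ℏ/2

The minimum uncertainty in position is:
Δx_min = ℏ/(2Δp)
Δx_min = (1.055e-34 J·s) / (2 × 1.270e-24 kg·m/s)
Δx_min = 4.152e-11 m = 41.519 pm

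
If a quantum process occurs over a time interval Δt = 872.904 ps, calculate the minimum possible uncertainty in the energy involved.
377.024 neV

Using the energy-time uncertainty principle:
ΔEΔt ≥ ℏ/2

The minimum uncertainty in energy is:
ΔE_min = ℏ/(2Δt)
ΔE_min = (1.055e-34 J·s) / (2 × 8.729e-10 s)
ΔE_min = 6.041e-26 J = 377.024 neV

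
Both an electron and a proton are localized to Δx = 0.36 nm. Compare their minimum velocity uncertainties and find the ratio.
The electron has the larger minimum velocity uncertainty, by a ratio of 1836.2.

For both particles, Δp_min = ℏ/(2Δx) = 1.465e-25 kg·m/s (same for both).

The velocity uncertainty is Δv = Δp/m:
- electron: Δv = 1.465e-25 / 9.109e-31 = 1.608e+05 m/s = 160.788 km/s
- proton: Δv = 1.465e-25 / 1.673e-27 = 8.757e+01 m/s = 87.568 m/s

Ratio: 1.608e+05 / 8.757e+01 = 1836.2

The lighter particle has larger velocity uncertainty because Δv ∝ 1/m.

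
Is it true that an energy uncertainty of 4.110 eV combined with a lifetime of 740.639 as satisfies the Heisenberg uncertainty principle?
Yes, it satisfies the uncertainty relation.

Calculate the product ΔEΔt:
ΔE = 4.110 eV = 6.585e-19 J
ΔEΔt = (6.585e-19 J) × (7.406e-16 s)
ΔEΔt = 4.877e-34 J·s

Compare to the minimum allowed value ℏ/2:
ℏ/2 = 5.273e-35 J·s

Since ΔEΔt = 4.877e-34 J·s ≥ 5.273e-35 J·s = ℏ/2,
this satisfies the uncertainty relation.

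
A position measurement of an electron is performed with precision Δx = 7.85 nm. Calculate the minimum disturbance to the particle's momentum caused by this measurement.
6.717 × 10^-27 kg·m/s

The uncertainty principle implies that measuring position disturbs momentum:
ΔxΔp ≥ ℏ/2

When we measure position with precision Δx, we necessarily introduce a momentum uncertainty:
Δp ≥ ℏ/(2Δx)
Δp_min = (1.055e-34 J·s) / (2 × 7.850e-09 m)
Δp_min = 6.717e-27 kg·m/s

The more precisely we measure position, the greater the momentum disturbance.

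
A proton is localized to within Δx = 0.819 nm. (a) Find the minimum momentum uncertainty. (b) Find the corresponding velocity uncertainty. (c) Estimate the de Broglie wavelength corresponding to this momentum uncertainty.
(a) Δp_min = 6.438 × 10^-26 kg·m/s
(b) Δv_min = 38.491 m/s
(c) λ_dB = 10.292 nm

Step-by-step:

(a) From the uncertainty principle:
Δp_min = ℏ/(2Δx) = (1.055e-34 J·s)/(2 × 8.190e-10 m) = 6.438e-26 kg·m/s

(b) The velocity uncertainty:
Δv = Δp/m = (6.438e-26 kg·m/s)/(1.673e-27 kg) = 3.849e+01 m/s = 38.491 m/s

(c) The de Broglie wavelength for this momentum:
λ = h/p = (6.626e-34 J·s)/(6.438e-26 kg·m/s) = 1.029e-08 m = 10.292 nm

Note: The de Broglie wavelength is comparable to the localization size, as expected from wave-particle duality.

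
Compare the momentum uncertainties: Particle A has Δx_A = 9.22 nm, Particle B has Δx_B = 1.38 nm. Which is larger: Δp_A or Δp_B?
Particle B has the larger minimum momentum uncertainty, by a factor of 6.68.

For each particle, the minimum momentum uncertainty is Δp_min = ℏ/(2Δx):

Particle A: Δp_A = ℏ/(2×9.220e-09 m) = 5.719e-27 kg·m/s
Particle B: Δp_B = ℏ/(2×1.380e-09 m) = 3.821e-26 kg·m/s

Ratio: Δp_B/Δp_A = 6.68

Since Δp_min ∝ 1/Δx, the particle with smaller position uncertainty (B) has larger momentum uncertainty.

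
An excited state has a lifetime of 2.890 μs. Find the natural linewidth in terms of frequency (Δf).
27.535 kHz

Using the energy-time uncertainty principle and E = hf:
ΔEΔt ≥ ℏ/2
hΔf·Δt ≥ ℏ/2

The minimum frequency uncertainty is:
Δf = ℏ/(2hτ) = 1/(4πτ)
Δf = 1/(4π × 2.890e-06 s)
Δf = 2.754e+04 Hz = 27.535 kHz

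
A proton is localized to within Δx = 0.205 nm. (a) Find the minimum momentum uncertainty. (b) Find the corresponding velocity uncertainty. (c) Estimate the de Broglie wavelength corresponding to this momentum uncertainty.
(a) Δp_min = 2.572 × 10^-25 kg·m/s
(b) Δv_min = 153.778 m/s
(c) λ_dB = 2.576 nm

Step-by-step:

(a) From the uncertainty principle:
Δp_min = ℏ/(2Δx) = (1.055e-34 J·s)/(2 × 2.050e-10 m) = 2.572e-25 kg·m/s

(b) The velocity uncertainty:
Δv = Δp/m = (2.572e-25 kg·m/s)/(1.673e-27 kg) = 1.538e+02 m/s = 153.778 m/s

(c) The de Broglie wavelength for this momentum:
λ = h/p = (6.626e-34 J·s)/(2.572e-25 kg·m/s) = 2.576e-09 m = 2.576 nm

Note: The de Broglie wavelength is comparable to the localization size, as expected from wave-particle duality.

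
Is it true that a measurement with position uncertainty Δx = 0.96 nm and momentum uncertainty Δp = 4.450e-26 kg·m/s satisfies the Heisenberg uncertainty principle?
No, it violates the uncertainty principle (impossible measurement).

Calculate the product ΔxΔp:
ΔxΔp = (9.600e-10 m) × (4.450e-26 kg·m/s)
ΔxΔp = 4.272e-35 J·s

Compare to the minimum allowed value ℏ/2:
ℏ/2 = 5.273e-35 J·s

Since ΔxΔp = 4.272e-35 J·s < 5.273e-35 J·s = ℏ/2,
the measurement violates the uncertainty principle.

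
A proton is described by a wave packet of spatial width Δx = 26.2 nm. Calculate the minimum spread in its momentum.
2.013 × 10^-27 kg·m/s

For a wave packet, the spatial width Δx and momentum spread Δp are related by the uncertainty principle:
ΔxΔp ≥ ℏ/2

The minimum momentum spread is:
Δp_min = ℏ/(2Δx)
Δp_min = (1.055e-34 J·s) / (2 × 2.620e-08 m)
Δp_min = 2.013e-27 kg·m/s

A wave packet cannot have both a well-defined position and well-defined momentum.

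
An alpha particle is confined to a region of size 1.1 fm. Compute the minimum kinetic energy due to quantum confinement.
1.079 MeV

Using the uncertainty principle:

1. Position uncertainty: Δx ≈ 1.100e-15 m
2. Minimum momentum uncertainty: Δp = ℏ/(2Δx) = 4.794e-20 kg·m/s
3. Minimum kinetic energy:
   KE = (Δp)²/(2m) = (4.794e-20)²/(2 × 6.645e-27 kg)
   KE = 1.729e-13 J = 1.079 MeV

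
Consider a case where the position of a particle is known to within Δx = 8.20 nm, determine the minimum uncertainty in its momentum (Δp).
6.430 × 10^-27 kg·m/s

Using the Heisenberg uncertainty principle:
ΔxΔp ≥ ℏ/2

The minimum uncertainty in momentum is:
Δp_min = ℏ/(2Δx)
Δp_min = (1.055e-34 J·s) / (2 × 8.200e-09 m)
Δp_min = 6.430e-27 kg·m/s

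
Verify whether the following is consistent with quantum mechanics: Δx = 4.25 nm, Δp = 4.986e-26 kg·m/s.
Yes, it satisfies the uncertainty principle.

Calculate the product ΔxΔp:
ΔxΔp = (4.250e-09 m) × (4.986e-26 kg·m/s)
ΔxΔp = 2.119e-34 J·s

Compare to the minimum allowed value ℏ/2:
ℏ/2 = 5.273e-35 J·s

Since ΔxΔp = 2.119e-34 J·s ≥ 5.273e-35 J·s = ℏ/2,
the measurement satisfies the uncertainty principle.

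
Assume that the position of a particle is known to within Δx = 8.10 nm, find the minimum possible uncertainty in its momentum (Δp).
6.510 × 10^-27 kg·m/s

Using the Heisenberg uncertainty principle:
ΔxΔp ≥ ℏ/2

The minimum uncertainty in momentum is:
Δp_min = ℏ/(2Δx)
Δp_min = (1.055e-34 J·s) / (2 × 8.100e-09 m)
Δp_min = 6.510e-27 kg·m/s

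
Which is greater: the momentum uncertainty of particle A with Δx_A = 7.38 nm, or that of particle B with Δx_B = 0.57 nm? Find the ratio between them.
Particle B has the larger minimum momentum uncertainty, by a factor of 12.95.

For each particle, the minimum momentum uncertainty is Δp_min = ℏ/(2Δx):

Particle A: Δp_A = ℏ/(2×7.380e-09 m) = 7.145e-27 kg·m/s
Particle B: Δp_B = ℏ/(2×5.700e-10 m) = 9.251e-26 kg·m/s

Ratio: Δp_B/Δp_A = 12.95

Since Δp_min ∝ 1/Δx, the particle with smaller position uncertainty (B) has larger momentum uncertainty.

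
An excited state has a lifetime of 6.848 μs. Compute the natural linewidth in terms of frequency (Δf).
11.621 kHz

Using the energy-time uncertainty principle and E = hf:
ΔEΔt ≥ ℏ/2
hΔf·Δt ≥ ℏ/2

The minimum frequency uncertainty is:
Δf = ℏ/(2hτ) = 1/(4πτ)
Δf = 1/(4π × 6.848e-06 s)
Δf = 1.162e+04 Hz = 11.621 kHz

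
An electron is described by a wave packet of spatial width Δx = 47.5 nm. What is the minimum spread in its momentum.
1.110 × 10^-27 kg·m/s

For a wave packet, the spatial width Δx and momentum spread Δp are related by the uncertainty principle:
ΔxΔp ≥ ℏ/2

The minimum momentum spread is:
Δp_min = ℏ/(2Δx)
Δp_min = (1.055e-34 J·s) / (2 × 4.750e-08 m)
Δp_min = 1.110e-27 kg·m/s

A wave packet cannot have both a well-defined position and well-defined momentum.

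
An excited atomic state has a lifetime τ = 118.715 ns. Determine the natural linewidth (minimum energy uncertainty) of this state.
2.772 neV

Using the energy-time uncertainty principle:
ΔEΔt ≥ ℏ/2

The lifetime τ represents the time uncertainty Δt.
The natural linewidth (minimum energy uncertainty) is:

ΔE = ℏ/(2τ)
ΔE = (1.055e-34 J·s) / (2 × 1.187e-07 s)
ΔE = 4.442e-28 J = 2.772 neV

This natural linewidth limits the precision of spectroscopic measurements.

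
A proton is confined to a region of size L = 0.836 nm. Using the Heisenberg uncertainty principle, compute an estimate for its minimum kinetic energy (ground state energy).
7.422 μeV

Using the uncertainty principle to estimate ground state energy:

1. The position uncertainty is approximately the confinement size:
   Δx ≈ L = 8.360e-10 m

2. From ΔxΔp ≥ ℏ/2, the minimum momentum uncertainty is:
   Δp ≈ ℏ/(2L) = 6.307e-26 kg·m/s

3. The kinetic energy is approximately:
   KE ≈ (Δp)²/(2m) = (6.307e-26)²/(2 × 1.673e-27 kg)
   KE ≈ 1.189e-24 J = 7.422 μeV

This is an order-of-magnitude estimate of the ground state energy.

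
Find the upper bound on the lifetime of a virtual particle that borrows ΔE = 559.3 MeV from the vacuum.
5.884 × 10^-25 s

Using the energy-time uncertainty principle:
ΔEΔt ≥ ℏ/2

For a virtual particle borrowing energy ΔE, the maximum lifetime is:
Δt_max = ℏ/(2ΔE)

Converting energy:
ΔE = 559.3 MeV = 8.961e-11 J

Δt_max = (1.055e-34 J·s) / (2 × 8.961e-11 J)
Δt_max = 5.884e-25 s = 5.884 × 10^-25 s

Virtual particles with higher borrowed energy exist for shorter times.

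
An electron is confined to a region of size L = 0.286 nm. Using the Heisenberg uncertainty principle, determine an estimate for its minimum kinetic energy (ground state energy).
116.448 meV

Using the uncertainty principle to estimate ground state energy:

1. The position uncertainty is approximately the confinement size:
   Δx ≈ L = 2.860e-10 m

2. From ΔxΔp ≥ ℏ/2, the minimum momentum uncertainty is:
   Δp ≈ ℏ/(2L) = 1.844e-25 kg·m/s

3. The kinetic energy is approximately:
   KE ≈ (Δp)²/(2m) = (1.844e-25)²/(2 × 9.109e-31 kg)
   KE ≈ 1.866e-20 J = 116.448 meV

This is an order-of-magnitude estimate of the ground state energy.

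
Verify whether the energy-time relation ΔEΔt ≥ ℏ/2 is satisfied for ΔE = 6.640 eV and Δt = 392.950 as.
Yes, it satisfies the uncertainty relation.

Calculate the product ΔEΔt:
ΔE = 6.640 eV = 1.064e-18 J
ΔEΔt = (1.064e-18 J) × (3.930e-16 s)
ΔEΔt = 4.180e-34 J·s

Compare to the minimum allowed value ℏ/2:
ℏ/2 = 5.273e-35 J·s

Since ΔEΔt = 4.180e-34 J·s ≥ 5.273e-35 J·s = ℏ/2,
this satisfies the uncertainty relation.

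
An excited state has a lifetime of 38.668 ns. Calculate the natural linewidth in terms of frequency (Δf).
2.058 MHz

Using the energy-time uncertainty principle and E = hf:
ΔEΔt ≥ ℏ/2
hΔf·Δt ≥ ℏ/2

The minimum frequency uncertainty is:
Δf = ℏ/(2hτ) = 1/(4πτ)
Δf = 1/(4π × 3.867e-08 s)
Δf = 2.058e+06 Hz = 2.058 MHz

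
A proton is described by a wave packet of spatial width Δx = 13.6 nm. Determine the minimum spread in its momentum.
3.877 × 10^-27 kg·m/s

For a wave packet, the spatial width Δx and momentum spread Δp are related by the uncertainty principle:
ΔxΔp ≥ ℏ/2

The minimum momentum spread is:
Δp_min = ℏ/(2Δx)
Δp_min = (1.055e-34 J·s) / (2 × 1.360e-08 m)
Δp_min = 3.877e-27 kg·m/s

A wave packet cannot have both a well-defined position and well-defined momentum.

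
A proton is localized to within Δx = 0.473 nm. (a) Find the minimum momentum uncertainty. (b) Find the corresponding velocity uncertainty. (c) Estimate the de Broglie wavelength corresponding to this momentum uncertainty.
(a) Δp_min = 1.115 × 10^-25 kg·m/s
(b) Δv_min = 66.648 m/s
(c) λ_dB = 5.944 nm

Step-by-step:

(a) From the uncertainty principle:
Δp_min = ℏ/(2Δx) = (1.055e-34 J·s)/(2 × 4.730e-10 m) = 1.115e-25 kg·m/s

(b) The velocity uncertainty:
Δv = Δp/m = (1.115e-25 kg·m/s)/(1.673e-27 kg) = 6.665e+01 m/s = 66.648 m/s

(c) The de Broglie wavelength for this momentum:
λ = h/p = (6.626e-34 J·s)/(1.115e-25 kg·m/s) = 5.944e-09 m = 5.944 nm

Note: The de Broglie wavelength is comparable to the localization size, as expected from wave-particle duality.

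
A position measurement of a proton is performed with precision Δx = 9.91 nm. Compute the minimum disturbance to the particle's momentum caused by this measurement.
5.321 × 10^-27 kg·m/s

The uncertainty principle implies that measuring position disturbs momentum:
ΔxΔp ≥ ℏ/2

When we measure position with precision Δx, we necessarily introduce a momentum uncertainty:
Δp ≥ ℏ/(2Δx)
Δp_min = (1.055e-34 J·s) / (2 × 9.910e-09 m)
Δp_min = 5.321e-27 kg·m/s

The more precisely we measure position, the greater the momentum disturbance.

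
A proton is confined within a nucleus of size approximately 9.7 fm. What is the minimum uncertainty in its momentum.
5.436 × 10^-21 kg·m/s

Using the Heisenberg uncertainty principle:
ΔxΔp ≥ ℏ/2

With Δx ≈ L = 9.700e-15 m (the confinement size):
Δp_min = ℏ/(2Δx)
Δp_min = (1.055e-34 J·s) / (2 × 9.700e-15 m)
Δp_min = 5.436e-21 kg·m/s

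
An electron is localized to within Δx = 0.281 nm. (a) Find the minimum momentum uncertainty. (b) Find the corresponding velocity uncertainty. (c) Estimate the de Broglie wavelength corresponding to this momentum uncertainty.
(a) Δp_min = 1.876 × 10^-25 kg·m/s
(b) Δv_min = 205.992 km/s
(c) λ_dB = 3.531 nm

Step-by-step:

(a) From the uncertainty principle:
Δp_min = ℏ/(2Δx) = (1.055e-34 J·s)/(2 × 2.810e-10 m) = 1.876e-25 kg·m/s

(b) The velocity uncertainty:
Δv = Δp/m = (1.876e-25 kg·m/s)/(9.109e-31 kg) = 2.060e+05 m/s = 205.992 km/s

(c) The de Broglie wavelength for this momentum:
λ = h/p = (6.626e-34 J·s)/(1.876e-25 kg·m/s) = 3.531e-09 m = 3.531 nm

Note: The de Broglie wavelength is comparable to the localization size, as expected from wave-particle duality.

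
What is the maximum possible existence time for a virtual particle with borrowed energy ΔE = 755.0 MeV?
4.359 × 10^-25 s

Using the energy-time uncertainty principle:
ΔEΔt ≥ ℏ/2

For a virtual particle borrowing energy ΔE, the maximum lifetime is:
Δt_max = ℏ/(2ΔE)

Converting energy:
ΔE = 755.0 MeV = 1.210e-10 J

Δt_max = (1.055e-34 J·s) / (2 × 1.210e-10 J)
Δt_max = 4.359e-25 s = 4.359 × 10^-25 s

Virtual particles with higher borrowed energy exist for shorter times.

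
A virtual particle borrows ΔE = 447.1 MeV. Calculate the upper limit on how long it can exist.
7.361 × 10^-25 s

Using the energy-time uncertainty principle:
ΔEΔt ≥ ℏ/2

For a virtual particle borrowing energy ΔE, the maximum lifetime is:
Δt_max = ℏ/(2ΔE)

Converting energy:
ΔE = 447.1 MeV = 7.163e-11 J

Δt_max = (1.055e-34 J·s) / (2 × 7.163e-11 J)
Δt_max = 7.361e-25 s = 7.361 × 10^-25 s

Virtual particles with higher borrowed energy exist for shorter times.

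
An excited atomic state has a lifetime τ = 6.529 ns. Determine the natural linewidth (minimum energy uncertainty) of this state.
50.407 neV

Using the energy-time uncertainty principle:
ΔEΔt ≥ ℏ/2

The lifetime τ represents the time uncertainty Δt.
The natural linewidth (minimum energy uncertainty) is:

ΔE = ℏ/(2τ)
ΔE = (1.055e-34 J·s) / (2 × 6.529e-09 s)
ΔE = 8.076e-27 J = 50.407 neV

This natural linewidth limits the precision of spectroscopic measurements.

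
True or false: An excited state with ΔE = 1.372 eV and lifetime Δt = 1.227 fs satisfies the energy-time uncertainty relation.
Yes, it satisfies the uncertainty relation.

Calculate the product ΔEΔt:
ΔE = 1.372 eV = 2.198e-19 J
ΔEΔt = (2.198e-19 J) × (1.227e-15 s)
ΔEΔt = 2.697e-34 J·s

Compare to the minimum allowed value ℏ/2:
ℏ/2 = 5.273e-35 J·s

Since ΔEΔt = 2.697e-34 J·s ≥ 5.273e-35 J·s = ℏ/2,
this satisfies the uncertainty relation.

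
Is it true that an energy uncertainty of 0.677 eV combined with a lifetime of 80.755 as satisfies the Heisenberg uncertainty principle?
No, it violates the uncertainty relation.

Calculate the product ΔEΔt:
ΔE = 0.677 eV = 1.085e-19 J
ΔEΔt = (1.085e-19 J) × (8.075e-17 s)
ΔEΔt = 8.759e-36 J·s

Compare to the minimum allowed value ℏ/2:
ℏ/2 = 5.273e-35 J·s

Since ΔEΔt = 8.759e-36 J·s < 5.273e-35 J·s = ℏ/2,
this violates the uncertainty relation.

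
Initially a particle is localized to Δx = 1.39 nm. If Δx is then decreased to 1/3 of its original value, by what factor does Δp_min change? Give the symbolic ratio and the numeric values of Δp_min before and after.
Original Δp_min = 3.793 × 10^-26 kg·m/s; new Δp'_min = 1.138 × 10^-25 kg·m/s; ratio Δp'_min/Δp_min = 3.

From the uncertainty principle ΔxΔp ≥ ℏ/2, the minimum momentum uncertainty is Δp_min = ℏ/(2Δx).

Original (Δx = 1.39 nm = 1.390e-09 m):
Δp_min = (1.055e-34 J·s)/(2 × 1.390e-09 m) = 3.793e-26 kg·m/s

When Δx → (1/3)Δx:
Δp'_min = ℏ/(2 × (1/3)Δx) = 3 × ℏ/(2Δx) = 3 × Δp_min
Δp'_min = 3 × 3.793e-26 kg·m/s = 1.138e-25 kg·m/s

Since Δp_min ∝ 1/Δx, when Δx is decreased to 1/3 of its original value, Δp_min increases to 3 times its original value.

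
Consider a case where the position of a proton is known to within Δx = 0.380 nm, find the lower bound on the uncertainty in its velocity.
82.959 m/s

Using the Heisenberg uncertainty principle and Δp = mΔv:
ΔxΔp ≥ ℏ/2
Δx(mΔv) ≥ ℏ/2

The minimum uncertainty in velocity is:
Δv_min = ℏ/(2mΔx)
Δv_min = (1.055e-34 J·s) / (2 × 1.673e-27 kg × 3.800e-10 m)
Δv_min = 8.296e+01 m/s = 82.959 m/s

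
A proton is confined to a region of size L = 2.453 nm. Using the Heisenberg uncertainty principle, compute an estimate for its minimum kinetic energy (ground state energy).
862.103 neV

Using the uncertainty principle to estimate ground state energy:

1. The position uncertainty is approximately the confinement size:
   Δx ≈ L = 2.453e-09 m

2. From ΔxΔp ≥ ℏ/2, the minimum momentum uncertainty is:
   Δp ≈ ℏ/(2L) = 2.150e-26 kg·m/s

3. The kinetic energy is approximately:
   KE ≈ (Δp)²/(2m) = (2.150e-26)²/(2 × 1.673e-27 kg)
   KE ≈ 1.381e-25 J = 862.103 neV

This is an order-of-magnitude estimate of the ground state energy.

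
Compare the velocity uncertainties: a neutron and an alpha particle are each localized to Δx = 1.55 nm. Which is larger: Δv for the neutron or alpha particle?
The neutron has the larger minimum velocity uncertainty, by a ratio of 4.0.

For both particles, Δp_min = ℏ/(2Δx) = 3.402e-26 kg·m/s (same for both).

The velocity uncertainty is Δv = Δp/m:
- neutron: Δv = 3.402e-26 / 1.675e-27 = 2.031e+01 m/s = 20.310 m/s
- alpha particle: Δv = 3.402e-26 / 6.645e-27 = 5.120e+00 m/s = 5.120 m/s

Ratio: 2.031e+01 / 5.120e+00 = 4.0

The lighter particle has larger velocity uncertainty because Δv ∝ 1/m.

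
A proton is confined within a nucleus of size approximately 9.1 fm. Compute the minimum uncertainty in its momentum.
5.794 × 10^-21 kg·m/s

Using the Heisenberg uncertainty principle:
ΔxΔp ≥ ℏ/2

With Δx ≈ L = 9.100e-15 m (the confinement size):
Δp_min = ℏ/(2Δx)
Δp_min = (1.055e-34 J·s) / (2 × 9.100e-15 m)
Δp_min = 5.794e-21 kg·m/s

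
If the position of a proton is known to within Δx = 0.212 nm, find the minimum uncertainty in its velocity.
148.701 m/s

Using the Heisenberg uncertainty principle and Δp = mΔv:
ΔxΔp ≥ ℏ/2
Δx(mΔv) ≥ ℏ/2

The minimum uncertainty in velocity is:
Δv_min = ℏ/(2mΔx)
Δv_min = (1.055e-34 J·s) / (2 × 1.673e-27 kg × 2.120e-10 m)
Δv_min = 1.487e+02 m/s = 148.701 m/s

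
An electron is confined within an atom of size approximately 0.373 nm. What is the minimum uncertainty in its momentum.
1.414 × 10^-25 kg·m/s

Using the Heisenberg uncertainty principle:
ΔxΔp ≥ ℏ/2

With Δx ≈ L = 3.730e-10 m (the confinement size):
Δp_min = ℏ/(2Δx)
Δp_min = (1.055e-34 J·s) / (2 × 3.730e-10 m)
Δp_min = 1.414e-25 kg·m/s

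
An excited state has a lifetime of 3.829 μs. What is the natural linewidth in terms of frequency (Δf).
20.783 kHz

Using the energy-time uncertainty principle and E = hf:
ΔEΔt ≥ ℏ/2
hΔf·Δt ≥ ℏ/2

The minimum frequency uncertainty is:
Δf = ℏ/(2hτ) = 1/(4πτ)
Δf = 1/(4π × 3.829e-06 s)
Δf = 2.078e+04 Hz = 20.783 kHz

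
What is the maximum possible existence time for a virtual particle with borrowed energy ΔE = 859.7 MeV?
3.828 × 10^-25 s

Using the energy-time uncertainty principle:
ΔEΔt ≥ ℏ/2

For a virtual particle borrowing energy ΔE, the maximum lifetime is:
Δt_max = ℏ/(2ΔE)

Converting energy:
ΔE = 859.7 MeV = 1.377e-10 J

Δt_max = (1.055e-34 J·s) / (2 × 1.377e-10 J)
Δt_max = 3.828e-25 s = 3.828 × 10^-25 s

Virtual particles with higher borrowed energy exist for shorter times.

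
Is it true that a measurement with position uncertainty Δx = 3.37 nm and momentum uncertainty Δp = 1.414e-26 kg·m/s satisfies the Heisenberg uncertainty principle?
No, it violates the uncertainty principle (impossible measurement).

Calculate the product ΔxΔp:
ΔxΔp = (3.370e-09 m) × (1.414e-26 kg·m/s)
ΔxΔp = 4.765e-35 J·s

Compare to the minimum allowed value ℏ/2:
ℏ/2 = 5.273e-35 J·s

Since ΔxΔp = 4.765e-35 J·s < 5.273e-35 J·s = ℏ/2,
the measurement violates the uncertainty principle.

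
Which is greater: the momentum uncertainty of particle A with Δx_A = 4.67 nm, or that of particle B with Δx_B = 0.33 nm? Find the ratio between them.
Particle B has the larger minimum momentum uncertainty, by a factor of 14.15.

For each particle, the minimum momentum uncertainty is Δp_min = ℏ/(2Δx):

Particle A: Δp_A = ℏ/(2×4.670e-09 m) = 1.129e-26 kg·m/s
Particle B: Δp_B = ℏ/(2×3.300e-10 m) = 1.598e-25 kg·m/s

Ratio: Δp_B/Δp_A = 14.15

Since Δp_min ∝ 1/Δx, the particle with smaller position uncertainty (B) has larger momentum uncertainty.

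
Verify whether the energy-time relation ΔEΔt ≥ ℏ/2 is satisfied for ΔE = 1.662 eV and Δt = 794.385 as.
Yes, it satisfies the uncertainty relation.

Calculate the product ΔEΔt:
ΔE = 1.662 eV = 2.663e-19 J
ΔEΔt = (2.663e-19 J) × (7.944e-16 s)
ΔEΔt = 2.115e-34 J·s

Compare to the minimum allowed value ℏ/2:
ℏ/2 = 5.273e-35 J·s

Since ΔEΔt = 2.115e-34 J·s ≥ 5.273e-35 J·s = ℏ/2,
this satisfies the uncertainty relation.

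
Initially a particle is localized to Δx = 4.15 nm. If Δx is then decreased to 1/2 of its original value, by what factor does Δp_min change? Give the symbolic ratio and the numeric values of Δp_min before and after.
Original Δp_min = 1.271 × 10^-26 kg·m/s; new Δp'_min = 2.541 × 10^-26 kg·m/s; ratio Δp'_min/Δp_min = 2.

From the uncertainty principle ΔxΔp ≥ ℏ/2, the minimum momentum uncertainty is Δp_min = ℏ/(2Δx).

Original (Δx = 4.15 nm = 4.150e-09 m):
Δp_min = (1.055e-34 J·s)/(2 × 4.150e-09 m) = 1.271e-26 kg·m/s

When Δx → (1/2)Δx:
Δp'_min = ℏ/(2 × (1/2)Δx) = 2 × ℏ/(2Δx) = 2 × Δp_min
Δp'_min = 2 × 1.271e-26 kg·m/s = 2.541e-26 kg·m/s

Since Δp_min ∝ 1/Δx, when Δx is decreased to 1/2 of its original value, Δp_min increases to 2 times its original value.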